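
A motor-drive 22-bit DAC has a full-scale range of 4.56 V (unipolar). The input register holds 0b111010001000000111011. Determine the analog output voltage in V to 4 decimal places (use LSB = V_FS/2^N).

LSB = 4.56 V / 2^22 = 1.09 µV.
Code 0b111010001000000111011 = 1904699 decimal.
V_out = 0 + 1904699 × 1.08719e-06 V = 2.07077 V.

2.0708 V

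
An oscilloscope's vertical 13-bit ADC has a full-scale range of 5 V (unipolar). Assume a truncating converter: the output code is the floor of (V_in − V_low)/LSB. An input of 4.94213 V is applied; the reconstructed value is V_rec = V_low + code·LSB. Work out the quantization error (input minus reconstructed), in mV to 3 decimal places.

One LSB is 5 V / 8192 = 0.610 mV.
Scaled input = 8097.1858 LSBs, so code = 8097.
V_rec = 0 + 8097·0.000610352 = 4.9420166 V.
Error = 4.94213 − 4.9420166 = 0.000113398 V = 0.113 mV.

0.113 mV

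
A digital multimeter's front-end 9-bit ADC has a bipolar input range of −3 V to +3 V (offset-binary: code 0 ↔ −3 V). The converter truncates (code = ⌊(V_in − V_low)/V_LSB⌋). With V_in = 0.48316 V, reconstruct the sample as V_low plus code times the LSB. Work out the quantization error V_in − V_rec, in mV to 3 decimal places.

2.691 mV

One LSB is 6 V / 512 = 11.719 mV.
(0.48316 − (−3))/0.0117188 = 297.2297; ⌊·⌋ gives code 297.
Code 297 maps back to (−3) + 297×0.0117188 V = 0.48046875 V.
Error = 0.48316 − 0.48046875 = 0.00269125 V = 2.691 mV.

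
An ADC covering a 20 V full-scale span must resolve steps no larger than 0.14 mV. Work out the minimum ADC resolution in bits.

18 bits

Number of steps required ≥ 20 V / 0.14 mV = 142857.14.
Need 2^N ≥ 142857.14; 2^17 = 131072, 2^18 = 262144.
Minimum N = 18.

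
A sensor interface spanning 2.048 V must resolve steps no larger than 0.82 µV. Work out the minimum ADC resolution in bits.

Number of steps required ≥ 2.048 V / 0.82 µV = 2497560.98.
Need 2^N ≥ 2497560.98; 2^21 = 2097152, 2^22 = 4194304.
Minimum N = 22.

22 bits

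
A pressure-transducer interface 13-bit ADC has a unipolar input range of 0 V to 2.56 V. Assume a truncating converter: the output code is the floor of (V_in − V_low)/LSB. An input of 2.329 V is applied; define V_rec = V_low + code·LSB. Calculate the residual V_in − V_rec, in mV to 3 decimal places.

Step size: 2.56 V ÷ 2^13 = 312.50 µV.
(V_in − V_low)/LSB = (2.329 − 0)/0.0003125 = 7452.8000 → code 7452 (floor).
Code 7452 maps back to 0 + 7452×0.0003125 V = 2.32875 V.
Error = 2.329 − 2.32875 = 0.00025 V = 0.250 mV.

0.250 mV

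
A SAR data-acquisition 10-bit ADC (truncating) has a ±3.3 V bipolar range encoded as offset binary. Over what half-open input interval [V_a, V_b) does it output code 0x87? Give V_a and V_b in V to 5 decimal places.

LSB = 6.6/2^10 = 6.445 mV.
Code 0x87 = 135 decimal.
V_a = V_low + 135·LSB = -2.42988 V; V_b = V_low + 136·LSB = -2.42344 V.

[-2.42988 V, -2.42344 V)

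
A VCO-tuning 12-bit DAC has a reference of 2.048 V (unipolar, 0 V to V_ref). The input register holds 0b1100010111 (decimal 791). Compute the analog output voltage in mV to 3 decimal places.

LSB = 2.048 V / 2^12 = 0.500 mV.
Code 0b1100010111 = 791 decimal.
V_out = 0 + 791 × 0.0005 V = 0.3955 V.
= 395.500 mV.

395.500 mV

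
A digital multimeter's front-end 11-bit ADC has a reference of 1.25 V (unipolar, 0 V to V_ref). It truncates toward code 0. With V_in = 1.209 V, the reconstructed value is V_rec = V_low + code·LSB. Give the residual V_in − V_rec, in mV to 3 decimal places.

0.504 mV

One LSB is 1.25 V / 2048 = 0.610 mV.
(1.209 − 0)/0.000610352 = 1980.8256; ⌊·⌋ gives code 1980.
Reconstructed: 1.2084961 V.
V_in − V_rec = 0.000503906 V = 0.504 mV.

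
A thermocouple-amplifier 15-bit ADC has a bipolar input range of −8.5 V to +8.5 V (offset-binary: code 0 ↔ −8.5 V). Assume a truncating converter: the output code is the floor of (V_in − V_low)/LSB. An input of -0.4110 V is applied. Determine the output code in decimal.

Full-scale span = 17 V; LSB = 17/2^15 = 0.519 mV.
(V_in − V_low)/LSB = (-0.4110 − (−8.5)) / 0.000518799 = 15591.785.
⌊·⌋(15591.785) = 15591.

code 15591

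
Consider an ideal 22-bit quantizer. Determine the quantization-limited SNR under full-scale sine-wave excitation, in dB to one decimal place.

SNR ≈ 6.02·N + 1.76 dB = 6.02·22 + 1.76 = 134.20 dB.

134.2 dB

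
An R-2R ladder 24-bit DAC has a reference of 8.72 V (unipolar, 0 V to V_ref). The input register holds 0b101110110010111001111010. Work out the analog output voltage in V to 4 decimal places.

6.3759 V

LSB = 8.72 V / 2^24 = 0.52 µV.
Code 0b101110110010111001111010 = 12267130 decimal.
V_out = 0 + 12267130 × 5.19753e-07 V = 6.37587 V.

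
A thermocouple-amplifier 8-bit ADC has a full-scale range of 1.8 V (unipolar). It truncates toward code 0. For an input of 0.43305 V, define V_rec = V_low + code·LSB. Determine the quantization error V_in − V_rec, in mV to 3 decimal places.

Step size: 1.8 V ÷ 2^8 = 7.031 mV.
Scaled input = 61.5893 LSBs, so code = 61.
Reconstructed: 0.42890625 V.
Error = 0.43305 − 0.42890625 = 0.00414375 V = 4.144 mV.

4.144 mV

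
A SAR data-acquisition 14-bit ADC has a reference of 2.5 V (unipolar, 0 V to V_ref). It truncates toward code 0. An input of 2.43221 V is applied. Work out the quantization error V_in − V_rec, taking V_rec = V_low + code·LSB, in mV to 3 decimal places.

0.112 mV

LSB = 2.5/2^14 = 152.59 µV.
Scaled input = 15939.7315 LSBs, so code = 15939.
Reconstructed: 2.4320984 V.
Difference: 0.000111611 V → 0.112 mV.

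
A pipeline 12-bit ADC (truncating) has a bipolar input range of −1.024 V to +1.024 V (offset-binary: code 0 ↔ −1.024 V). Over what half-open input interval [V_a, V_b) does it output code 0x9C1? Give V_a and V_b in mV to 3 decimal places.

LSB = 2.048/2^12 = 0.500 mV.
Code 0x9C1 = 2497 decimal.
V_a = V_low + 2497·LSB = 0.2245 V; V_b = V_low + 2498·LSB = 0.225 V.

[224.500 mV, 225.000 mV)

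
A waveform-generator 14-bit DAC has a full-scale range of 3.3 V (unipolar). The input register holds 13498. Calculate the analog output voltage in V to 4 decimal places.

LSB = 3.3 V / 2^14 = 201.42 µV.
V_out = 0 + 13498 × 0.000201416 V = 2.71871 V.

2.7187 V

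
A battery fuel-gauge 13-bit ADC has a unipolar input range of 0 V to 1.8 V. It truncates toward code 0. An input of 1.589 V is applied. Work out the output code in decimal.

code 7231

Full-scale span = 1.8 V; LSB = 1.8/2^13 = 219.73 µV.
(V_in − V_low)/LSB = (1.589 − 0) / 0.000219727 = 7231.716.
So the output code is 7231.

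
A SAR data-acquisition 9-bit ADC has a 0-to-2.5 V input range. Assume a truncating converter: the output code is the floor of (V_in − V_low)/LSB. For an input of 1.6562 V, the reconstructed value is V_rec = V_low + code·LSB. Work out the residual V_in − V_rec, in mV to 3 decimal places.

Step size: 2.5 V ÷ 2^9 = 4.883 mV.
Scaled input = 339.1898 LSBs, so code = 339.
Reconstructed: 1.6552734 V.
Error = 1.6562 − 1.6552734 = 0.000926562 V = 0.927 mV.

0.927 mV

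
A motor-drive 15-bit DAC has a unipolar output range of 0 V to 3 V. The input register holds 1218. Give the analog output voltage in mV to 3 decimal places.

111.511 mV

LSB = 3 V / 2^15 = 91.55 µV.
V_out = 0 + 1218 × 9.15527e-05 V = 0.111511 V.
= 111.511 mV.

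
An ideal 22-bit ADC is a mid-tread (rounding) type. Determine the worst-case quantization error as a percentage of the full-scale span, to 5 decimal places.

0.00001 %

Rounding → worst-case error = ½ LSB = V_FS/2^23, so 100/8388608 = 1.19209e-05 % of full scale.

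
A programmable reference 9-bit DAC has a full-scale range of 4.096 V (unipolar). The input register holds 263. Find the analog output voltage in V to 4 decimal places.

2.1040 V

LSB = 4.096 V / 2^9 = 8.000 mV.
V_out = 0 + 263 × 0.008 V = 2.104 V.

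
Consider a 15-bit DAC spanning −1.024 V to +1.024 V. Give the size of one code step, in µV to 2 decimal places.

Full-scale span = 2.048 V.
LSB = 2.048 / 2^15 = 2.048 / 32768 = 6.25e-05 V = 62.50 µV.

62.50 µV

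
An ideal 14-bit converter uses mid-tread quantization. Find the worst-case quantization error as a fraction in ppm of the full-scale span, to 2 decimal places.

30.52 ppm

Rounding → worst-case error = ½ LSB = V_FS/2^15, so 1e+06/32768 = 30.5176 ppm of full scale.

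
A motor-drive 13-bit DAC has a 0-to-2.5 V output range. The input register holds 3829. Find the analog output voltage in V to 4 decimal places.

LSB = 2.5 V / 2^13 = 305.18 µV.
V_out = 0 + 3829 × 0.000305176 V = 1.16852 V.

1.1685 V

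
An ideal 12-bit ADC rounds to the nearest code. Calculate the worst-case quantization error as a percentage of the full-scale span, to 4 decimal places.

Rounding → worst-case error = ½ LSB = V_FS/2^13, so 100/8192 = 0.012207 % of full scale.

0.0122 %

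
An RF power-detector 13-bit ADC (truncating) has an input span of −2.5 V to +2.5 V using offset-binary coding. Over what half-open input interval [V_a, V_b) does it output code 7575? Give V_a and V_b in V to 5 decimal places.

[2.12341 V, 2.12402 V)

LSB = 5/2^13 = 0.610 mV.
V_a = V_low + 7575·LSB = 2.12341 V; V_b = V_low + 7576·LSB = 2.12402 V.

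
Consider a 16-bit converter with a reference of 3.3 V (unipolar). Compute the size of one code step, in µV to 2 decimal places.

Full-scale span = 3.3 V.
LSB = 3.3 / 2^16 = 3.3 / 65536 = 5.0354e-05 V = 50.35 µV.

50.35 µV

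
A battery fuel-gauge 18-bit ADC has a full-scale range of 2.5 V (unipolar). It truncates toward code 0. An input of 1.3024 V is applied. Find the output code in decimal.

With 262144 levels over 2.5 V, one step is 9.54 µV.
Input sits at 136566.538 steps above V_low.
Floor → code 136566.

code 136566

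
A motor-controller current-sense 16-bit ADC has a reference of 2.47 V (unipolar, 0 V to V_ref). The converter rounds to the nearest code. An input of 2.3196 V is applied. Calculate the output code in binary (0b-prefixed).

code 0b1111000001101001 (decimal 61545)

LSB = 2.47 V / 65536 = 37.69 µV.
(2.3196 − 0) / 3.76892e-05 = 61545.468 LSBs.
round(61545.468) = 61545.
In binary (0b-prefixed): 0b1111000001101001.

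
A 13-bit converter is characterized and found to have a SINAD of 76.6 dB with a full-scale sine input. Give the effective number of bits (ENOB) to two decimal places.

ENOB = (SINAD − 1.76) / 6.02 = (76.6 − 1.76)/6.02 = 12.432.

12.43 bits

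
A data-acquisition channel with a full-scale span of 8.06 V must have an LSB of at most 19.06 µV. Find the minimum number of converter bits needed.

19 bits

Number of steps required ≥ 8.06 V / 19.06 µV = 422875.13.
Need 2^N ≥ 422875.13; 2^18 = 262144, 2^19 = 524288.
Minimum N = 19.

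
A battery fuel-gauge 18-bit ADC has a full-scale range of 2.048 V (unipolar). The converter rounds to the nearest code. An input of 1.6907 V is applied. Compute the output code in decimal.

With 262144 levels over 2.048 V, one step is 7.81 µV.
(V_in − V_low)/LSB = (1.6907 − 0) / 7.8125e-06 = 216409.600.
Round → code 216410.

code 216410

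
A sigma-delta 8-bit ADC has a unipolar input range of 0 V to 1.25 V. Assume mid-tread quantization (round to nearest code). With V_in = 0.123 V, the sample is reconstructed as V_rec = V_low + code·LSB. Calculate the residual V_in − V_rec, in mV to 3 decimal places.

0.930 mV

Step size: 1.25 V ÷ 2^8 = 4.883 mV.
(0.123 − 0)/0.00488281 = 25.1904; round gives code 25.
Reconstructed: 0.12207031 V.
Error = 0.123 − 0.12207031 = 0.000929687 V = 0.930 mV.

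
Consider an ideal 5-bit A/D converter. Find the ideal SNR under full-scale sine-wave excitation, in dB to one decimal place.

SNR ≈ 6.02·N + 1.76 dB = 6.02·5 + 1.76 = 31.86 dB.

31.9 dB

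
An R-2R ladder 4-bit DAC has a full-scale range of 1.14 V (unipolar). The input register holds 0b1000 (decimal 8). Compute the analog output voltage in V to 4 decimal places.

LSB = 1.14 V / 2^4 = 71.250 mV.
Code 0b1000 = 8 decimal.
V_out = 0 + 8 × 0.07125 V = 0.57 V.

0.5700 V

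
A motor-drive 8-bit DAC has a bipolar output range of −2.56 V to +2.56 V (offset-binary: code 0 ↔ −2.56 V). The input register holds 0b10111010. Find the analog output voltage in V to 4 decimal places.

LSB = 5.12 V / 2^8 = 20.000 mV.
Code 0b10111010 = 186 decimal.
V_out = (−2.56) + 186 × 0.02 V = 1.16 V.

1.1600 V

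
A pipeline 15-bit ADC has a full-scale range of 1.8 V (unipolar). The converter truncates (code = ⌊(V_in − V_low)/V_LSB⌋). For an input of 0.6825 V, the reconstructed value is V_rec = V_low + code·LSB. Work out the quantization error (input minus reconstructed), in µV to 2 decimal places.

29.30 µV

LSB = 1.8/2^15 = 54.93 µV.
(0.6825 − 0)/5.49316e-05 = 12424.5333; ⌊·⌋ gives code 12424.
Code 12424 maps back to 0 + 12424×5.49316e-05 V = 0.6824707 V.
Error = 0.6825 − 0.6824707 = 2.92969e-05 V = 29.30 µV.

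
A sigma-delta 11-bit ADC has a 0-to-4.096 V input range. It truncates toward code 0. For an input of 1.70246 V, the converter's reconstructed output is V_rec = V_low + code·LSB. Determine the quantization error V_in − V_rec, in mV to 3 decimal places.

LSB = 4.096/2^11 = 2.000 mV.
(V_in − V_low)/LSB = (1.70246 − 0)/0.002 = 851.2300 → code 851 (floor).
Code 851 maps back to 0 + 851×0.002 V = 1.702 V.
V_in − V_rec = 0.00046 V = 0.460 mV.

0.460 mV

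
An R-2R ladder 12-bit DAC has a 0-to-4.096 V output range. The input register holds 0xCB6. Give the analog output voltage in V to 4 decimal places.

3.2540 V

LSB = 4.096 V / 2^12 = 1.000 mV.
Code 0xCB6 = 3254 decimal.
V_out = 0 + 3254 × 0.001 V = 3.254 V.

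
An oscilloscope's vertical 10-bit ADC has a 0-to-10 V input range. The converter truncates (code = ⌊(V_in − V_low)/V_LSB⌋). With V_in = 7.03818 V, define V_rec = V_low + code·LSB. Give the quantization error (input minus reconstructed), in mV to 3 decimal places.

Step size: 10 V ÷ 2^10 = 9.766 mV.
(V_in − V_low)/LSB = (7.03818 − 0)/0.00976562 = 720.7096 → code 720 (floor).
Code 720 maps back to 0 + 720×0.00976562 V = 7.03125 V.
V_in − V_rec = 0.00693 V = 6.930 mV.

6.930 mV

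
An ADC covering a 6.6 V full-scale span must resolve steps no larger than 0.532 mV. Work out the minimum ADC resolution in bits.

Number of steps required ≥ 6.6 V / 0.532 mV = 12406.02.
Need 2^N ≥ 12406.02; 2^13 = 8192, 2^14 = 16384.
Minimum N = 14.

14 bits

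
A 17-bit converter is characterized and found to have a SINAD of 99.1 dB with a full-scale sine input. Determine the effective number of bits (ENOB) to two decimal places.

ENOB = (SINAD − 1.76) / 6.02 = (99.1 − 1.76)/6.02 = 16.169.

16.17 bits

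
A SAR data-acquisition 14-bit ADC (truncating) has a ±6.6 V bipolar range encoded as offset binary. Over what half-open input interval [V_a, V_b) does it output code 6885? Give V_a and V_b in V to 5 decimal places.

[-1.05300 V, -1.05220 V)

LSB = 13.2/2^14 = 0.806 mV.
V_a = V_low + 6885·LSB = -1.053 V; V_b = V_low + 6886·LSB = -1.0522 V.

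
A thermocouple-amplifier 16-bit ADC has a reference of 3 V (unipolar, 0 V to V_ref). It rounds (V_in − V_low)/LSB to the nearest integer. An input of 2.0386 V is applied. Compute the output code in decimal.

LSB = 3 V / 65536 = 45.78 µV.
(2.0386 − 0) / 4.57764e-05 = 44533.897 LSBs.
Round → code 44534.

code 44534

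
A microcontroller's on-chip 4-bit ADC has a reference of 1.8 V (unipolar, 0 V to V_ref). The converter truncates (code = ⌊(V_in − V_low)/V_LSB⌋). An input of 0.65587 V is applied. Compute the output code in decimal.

code 5

LSB = 1.8 V / 16 = 112.500 mV.
(V_in − V_low)/LSB = (0.65587 − 0) / 0.1125 = 5.830.
Floor → code 5.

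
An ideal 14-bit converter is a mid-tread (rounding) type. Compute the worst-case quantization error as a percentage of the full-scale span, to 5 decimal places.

0.00305 %

Rounding → worst-case error = ½ LSB = V_FS/2^15, so 100/32768 = 0.00305176 % of full scale.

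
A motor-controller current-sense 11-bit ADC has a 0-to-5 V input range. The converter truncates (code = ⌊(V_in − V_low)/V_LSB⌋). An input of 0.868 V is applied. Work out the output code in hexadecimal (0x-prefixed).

code 0x163 (decimal 355)

Full-scale span = 5 V; LSB = 5/2^11 = 2.441 mV.
(V_in − V_low)/LSB = (0.868 − 0) / 0.00244141 = 355.533.
Floor → code 355.
In hexadecimal (0x-prefixed): 0x163.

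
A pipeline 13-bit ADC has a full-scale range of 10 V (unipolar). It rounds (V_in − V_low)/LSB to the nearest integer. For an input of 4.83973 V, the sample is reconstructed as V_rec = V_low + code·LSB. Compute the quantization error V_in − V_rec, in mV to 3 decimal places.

-0.358 mV

One LSB is 10 V / 8192 = 1.221 mV.
(4.83973 − 0)/0.0012207 = 3964.7068; round gives code 3965.
Code 3965 maps back to 0 + 3965×0.0012207 V = 4.8400879 V.
V_in − V_rec = -0.000357891 V = -0.358 mV.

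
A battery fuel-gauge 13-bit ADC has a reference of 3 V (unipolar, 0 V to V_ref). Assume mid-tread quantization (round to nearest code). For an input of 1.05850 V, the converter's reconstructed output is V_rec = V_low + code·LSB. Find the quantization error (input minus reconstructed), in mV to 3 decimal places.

Step size: 3 V ÷ 2^13 = 366.21 µV.
Scaled input = 2890.4107 LSBs, so code = 2890.
Reconstructed: 1.0583496 V.
V_in − V_rec = 0.000150391 V = 0.150 mV.

0.150 mV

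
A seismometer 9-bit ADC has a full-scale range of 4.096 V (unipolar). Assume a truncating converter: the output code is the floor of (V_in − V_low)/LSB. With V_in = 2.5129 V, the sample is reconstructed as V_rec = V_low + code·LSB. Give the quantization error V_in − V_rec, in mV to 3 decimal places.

0.900 mV

One LSB is 4.096 V / 512 = 8.000 mV.
(2.5129 − 0)/0.008 = 314.1125; ⌊·⌋ gives code 314.
Reconstructed: 2.512 V.
Error = 2.5129 − 2.512 = 0.0009 V = 0.900 mV.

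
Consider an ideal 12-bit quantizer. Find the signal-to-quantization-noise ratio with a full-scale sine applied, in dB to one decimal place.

74.0 dB

SNR ≈ 6.02·N + 1.76 dB = 6.02·12 + 1.76 = 74.00 dB.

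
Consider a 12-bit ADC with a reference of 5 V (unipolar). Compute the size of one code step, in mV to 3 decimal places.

Full-scale span = 5 V.
LSB = 5 / 2^12 = 5 / 4096 = 0.0012207 V = 1.221 mV.

1.221 mV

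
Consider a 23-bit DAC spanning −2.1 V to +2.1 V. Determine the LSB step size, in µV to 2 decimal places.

0.50 µV

Full-scale span = 4.2 V.
LSB = 4.2 / 2^23 = 4.2 / 8388608 = 5.00679e-07 V = 0.50 µV.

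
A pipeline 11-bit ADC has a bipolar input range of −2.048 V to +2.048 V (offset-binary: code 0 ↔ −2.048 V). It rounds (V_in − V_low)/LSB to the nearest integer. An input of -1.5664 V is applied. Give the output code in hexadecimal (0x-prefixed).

code 0xF1 (decimal 241)

With 2048 levels over 4.096 V, one step is 2.000 mV.
(-1.5664 − (−2.048)) / 0.002 = 240.800 LSBs.
round(240.800) = 241.
In hexadecimal (0x-prefixed): 0xF1.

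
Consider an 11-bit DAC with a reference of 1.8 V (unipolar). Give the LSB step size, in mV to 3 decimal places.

Full-scale span = 1.8 V.
LSB = 1.8 / 2^11 = 1.8 / 2048 = 0.000878906 V = 0.879 mV.

0.879 mV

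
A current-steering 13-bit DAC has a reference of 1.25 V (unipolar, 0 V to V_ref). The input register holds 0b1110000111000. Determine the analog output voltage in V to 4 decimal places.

LSB = 1.25 V / 2^13 = 152.59 µV.
Code 0b1110000111000 = 7224 decimal.
V_out = 0 + 7224 × 0.000152588 V = 1.10229 V.

1.1023 V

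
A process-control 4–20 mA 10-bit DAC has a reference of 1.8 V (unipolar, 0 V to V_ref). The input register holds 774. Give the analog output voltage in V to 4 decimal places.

LSB = 1.8 V / 2^10 = 1.758 mV.
V_out = 0 + 774 × 0.00175781 V = 1.36055 V.

1.3605 V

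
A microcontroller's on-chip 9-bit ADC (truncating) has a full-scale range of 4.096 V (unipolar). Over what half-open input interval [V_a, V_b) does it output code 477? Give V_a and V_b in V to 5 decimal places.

LSB = 4.096/2^9 = 8.000 mV.
V_a = V_low + 477·LSB = 3.816 V; V_b = V_low + 478·LSB = 3.824 V.

[3.81600 V, 3.82400 V)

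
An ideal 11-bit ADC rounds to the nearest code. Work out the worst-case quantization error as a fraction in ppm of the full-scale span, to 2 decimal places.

Rounding → worst-case error = ½ LSB = V_FS/2^12, so 1e+06/4096 = 244.141 ppm of full scale.

244.14 ppm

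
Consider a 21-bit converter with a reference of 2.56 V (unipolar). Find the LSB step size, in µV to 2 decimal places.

Full-scale span = 2.56 V.
LSB = 2.56 / 2^21 = 2.56 / 2097152 = 1.2207e-06 V = 1.22 µV.

1.22 µV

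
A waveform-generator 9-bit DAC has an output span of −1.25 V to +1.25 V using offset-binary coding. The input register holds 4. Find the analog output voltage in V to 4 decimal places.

LSB = 2.5 V / 2^9 = 4.883 mV.
V_out = (−1.25) + 4 × 0.00488281 V = -1.23047 V.

-1.2305 V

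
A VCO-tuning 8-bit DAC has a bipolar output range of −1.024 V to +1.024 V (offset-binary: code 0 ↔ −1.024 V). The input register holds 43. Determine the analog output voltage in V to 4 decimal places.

-0.6800 V

LSB = 2.048 V / 2^8 = 8.000 mV.
V_out = (−1.024) + 43 × 0.008 V = -0.68 V.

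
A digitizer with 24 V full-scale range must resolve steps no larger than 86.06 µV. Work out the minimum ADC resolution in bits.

Number of steps required ≥ 24 V / 86.06 µV = 278875.20.
Need 2^N ≥ 278875.20; 2^18 = 262144, 2^19 = 524288.
Minimum N = 19.

19 bits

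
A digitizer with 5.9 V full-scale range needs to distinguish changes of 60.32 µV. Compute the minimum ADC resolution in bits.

17 bits

Number of steps required ≥ 5.9 V / 60.32 µV = 97811.67.
Need 2^N ≥ 97811.67; 2^16 = 65536, 2^17 = 131072.
Minimum N = 17.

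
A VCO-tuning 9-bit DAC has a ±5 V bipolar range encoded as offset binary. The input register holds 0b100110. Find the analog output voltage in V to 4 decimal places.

-4.2578 V

LSB = 10 V / 2^9 = 19.531 mV.
Code 0b100110 = 38 decimal.
V_out = (−5) + 38 × 0.0195312 V = -4.25781 V.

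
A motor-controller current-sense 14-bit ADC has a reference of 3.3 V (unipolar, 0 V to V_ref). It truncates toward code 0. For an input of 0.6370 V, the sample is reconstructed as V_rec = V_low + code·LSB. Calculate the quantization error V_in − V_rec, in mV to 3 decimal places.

Step size: 3.3 V ÷ 2^14 = 201.42 µV.
(V_in − V_low)/LSB = (0.6370 − 0)/0.000201416 = 3162.6085 → code 3162 (floor).
V_rec = 0 + 3162·0.000201416 = 0.63687744 V.
V_in − V_rec = 0.000122559 V = 0.123 mV.

0.123 mV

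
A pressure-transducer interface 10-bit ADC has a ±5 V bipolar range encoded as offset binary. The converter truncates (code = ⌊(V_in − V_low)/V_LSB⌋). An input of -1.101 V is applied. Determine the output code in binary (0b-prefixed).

code 0b110001111 (decimal 399)

LSB = 10 V / 1024 = 9.766 mV.
(-1.101 − (−5)) / 0.00976562 = 399.258 LSBs.
So the output code is 399.
In binary (0b-prefixed): 0b110001111.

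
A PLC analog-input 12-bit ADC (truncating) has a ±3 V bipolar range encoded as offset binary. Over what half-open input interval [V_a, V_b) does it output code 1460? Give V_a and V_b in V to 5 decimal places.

[-0.86133 V, -0.85986 V)

LSB = 6/2^12 = 1.465 mV.
V_a = V_low + 1460·LSB = -0.861328 V; V_b = V_low + 1461·LSB = -0.859863 V.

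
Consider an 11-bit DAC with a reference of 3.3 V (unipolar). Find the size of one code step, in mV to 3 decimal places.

Full-scale span = 3.3 V.
LSB = 3.3 / 2^11 = 3.3 / 2048 = 0.00161133 V = 1.611 mV.

1.611 mV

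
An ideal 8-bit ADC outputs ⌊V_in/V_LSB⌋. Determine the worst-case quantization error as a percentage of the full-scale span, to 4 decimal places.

Truncating → worst-case error = 1 LSB = V_FS/2^8, so 100/256 = 0.390625 % of full scale.

0.3906 %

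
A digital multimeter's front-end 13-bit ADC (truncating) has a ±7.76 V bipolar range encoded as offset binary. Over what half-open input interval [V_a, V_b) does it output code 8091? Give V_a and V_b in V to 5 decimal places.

[7.56865 V, 7.57055 V)

LSB = 15.52/2^13 = 1.895 mV.
V_a = V_low + 8091·LSB = 7.56865 V; V_b = V_low + 8092·LSB = 7.57055 V.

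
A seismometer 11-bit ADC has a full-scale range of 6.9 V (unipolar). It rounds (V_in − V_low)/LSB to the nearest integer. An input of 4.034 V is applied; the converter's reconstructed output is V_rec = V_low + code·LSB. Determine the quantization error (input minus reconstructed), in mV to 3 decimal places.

LSB = 6.9/2^11 = 3.369 mV.
Scaled input = 1197.3380 LSBs, so code = 1197.
Reconstructed: 4.0328613 V.
V_in − V_rec = 0.00113867 V = 1.139 mV.

1.139 mV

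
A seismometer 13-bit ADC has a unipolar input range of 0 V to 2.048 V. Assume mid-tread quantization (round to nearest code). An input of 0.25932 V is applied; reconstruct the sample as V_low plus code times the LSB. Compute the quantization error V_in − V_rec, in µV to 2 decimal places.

70.00 µV

Step size: 2.048 V ÷ 2^13 = 250.00 µV.
(0.25932 − 0)/0.00025 = 1037.2800; round gives code 1037.
Reconstructed: 0.25925 V.
Error = 0.25932 − 0.25925 = 7e-05 V = 70.00 µV.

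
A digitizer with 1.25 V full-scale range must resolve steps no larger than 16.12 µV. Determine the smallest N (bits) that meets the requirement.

17 bits

Number of steps required ≥ 1.25 V / 16.12 µV = 77543.42.
Need 2^N ≥ 77543.42; 2^16 = 65536, 2^17 = 131072.
Minimum N = 17.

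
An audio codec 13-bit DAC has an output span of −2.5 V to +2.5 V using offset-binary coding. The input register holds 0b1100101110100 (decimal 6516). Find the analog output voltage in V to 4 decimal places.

LSB = 5 V / 2^13 = 0.610 mV.
Code 0b1100101110100 = 6516 decimal.
V_out = (−2.5) + 6516 × 0.000610352 V = 1.47705 V.

1.4771 V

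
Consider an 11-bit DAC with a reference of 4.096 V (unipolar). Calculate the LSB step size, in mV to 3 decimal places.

Full-scale span = 4.096 V.
LSB = 4.096 / 2^11 = 4.096 / 2048 = 0.002 V = 2.000 mV.

2.000 mV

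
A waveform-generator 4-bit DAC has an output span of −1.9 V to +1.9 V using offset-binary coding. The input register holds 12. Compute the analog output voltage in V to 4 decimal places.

LSB = 3.8 V / 2^4 = 237.500 mV.
V_out = (−1.9) + 12 × 0.2375 V = 0.95 V.

0.9500 V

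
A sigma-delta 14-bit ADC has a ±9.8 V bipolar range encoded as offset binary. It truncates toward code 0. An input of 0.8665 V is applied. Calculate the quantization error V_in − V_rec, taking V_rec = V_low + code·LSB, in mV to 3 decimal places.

0.387 mV

One LSB is 19.6 V / 16384 = 1.196 mV.
(V_in − V_low)/LSB = (0.8665 − (−9.8))/0.00119629 = 8916.3233 → code 8916 (floor).
Code 8916 maps back to (−9.8) + 8916×0.00119629 V = 0.86611328 V.
Difference: 0.000386719 V → 0.387 mV.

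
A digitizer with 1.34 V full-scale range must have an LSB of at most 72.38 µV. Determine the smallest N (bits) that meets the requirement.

15 bits

Number of steps required ≥ 1.34 V / 72.38 µV = 18513.40.
Need 2^N ≥ 18513.40; 2^14 = 16384, 2^15 = 32768.
Minimum N = 15.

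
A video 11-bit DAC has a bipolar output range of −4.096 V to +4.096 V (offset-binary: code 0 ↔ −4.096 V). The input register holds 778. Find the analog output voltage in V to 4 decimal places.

LSB = 8.192 V / 2^11 = 4.000 mV.
V_out = (−4.096) + 778 × 0.004 V = -0.984 V.

-0.9840 V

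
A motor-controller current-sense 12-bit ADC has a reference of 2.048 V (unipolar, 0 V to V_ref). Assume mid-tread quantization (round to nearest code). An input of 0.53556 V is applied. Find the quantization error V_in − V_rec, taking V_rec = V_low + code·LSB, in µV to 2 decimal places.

LSB = 2.048/2^12 = 0.500 mV.
(V_in − V_low)/LSB = (0.53556 − 0)/0.0005 = 1071.1200 → code 1071 (round).
Code 1071 maps back to 0 + 1071×0.0005 V = 0.5355 V.
V_in − V_rec = 6e-05 V = 60.00 µV.

60.00 µV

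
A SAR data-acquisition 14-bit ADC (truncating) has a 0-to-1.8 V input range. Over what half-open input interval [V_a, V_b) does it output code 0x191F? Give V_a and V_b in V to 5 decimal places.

[0.70653 V, 0.70664 V)

LSB = 1.8/2^14 = 109.86 µV.
Code 0x191F = 6431 decimal.
V_a = V_low + 6431·LSB = 0.706531 V; V_b = V_low + 6432·LSB = 0.706641 V.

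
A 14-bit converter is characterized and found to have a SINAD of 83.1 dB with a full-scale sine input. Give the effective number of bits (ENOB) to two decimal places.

ENOB = (SINAD − 1.76) / 6.02 = (83.1 − 1.76)/6.02 = 13.512.

13.51 bits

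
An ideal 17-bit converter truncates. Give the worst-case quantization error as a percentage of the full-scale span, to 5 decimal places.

0.00076 %

Truncating → worst-case error = 1 LSB = V_FS/2^17, so 100/131072 = 0.000762939 % of full scale.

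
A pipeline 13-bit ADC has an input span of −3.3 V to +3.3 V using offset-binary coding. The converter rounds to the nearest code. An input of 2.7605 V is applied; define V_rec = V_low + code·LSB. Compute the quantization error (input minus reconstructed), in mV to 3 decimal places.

0.295 mV

One LSB is 6.6 V / 8192 = 0.806 mV.
(V_in − V_low)/LSB = (2.7605 − (−3.3))/0.000805664 = 7522.3661 → code 7522 (round).
Reconstructed: 2.7602051 V.
V_in − V_rec = 0.000294922 V = 0.295 mV.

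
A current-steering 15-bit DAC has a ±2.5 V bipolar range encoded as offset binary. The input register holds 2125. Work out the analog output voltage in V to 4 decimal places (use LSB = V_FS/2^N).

-2.1758 V

LSB = 5 V / 2^15 = 152.59 µV.
V_out = (−2.5) + 2125 × 0.000152588 V = -2.17575 V.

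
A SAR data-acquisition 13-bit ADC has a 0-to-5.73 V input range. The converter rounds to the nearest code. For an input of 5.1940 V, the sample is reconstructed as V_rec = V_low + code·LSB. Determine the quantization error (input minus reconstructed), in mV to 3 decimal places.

Step size: 5.73 V ÷ 2^13 = 0.699 mV.
(V_in − V_low)/LSB = (5.1940 − 0)/0.000699463 = 7425.6977 → code 7426 (round).
Code 7426 maps back to 0 + 7426×0.000699463 V = 5.1942114 V.
Error = 5.1940 − 5.1942114 = -0.000211426 V = -0.211 mV.

-0.211 mV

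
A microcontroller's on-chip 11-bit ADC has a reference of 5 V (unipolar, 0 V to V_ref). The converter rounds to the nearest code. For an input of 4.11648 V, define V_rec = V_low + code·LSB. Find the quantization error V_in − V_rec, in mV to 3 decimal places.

0.269 mV

One LSB is 5 V / 2048 = 2.441 mV.
Scaled input = 1686.1102 LSBs, so code = 1686.
Reconstructed: 4.1162109 V.
Difference: 0.000269062 V → 0.269 mV.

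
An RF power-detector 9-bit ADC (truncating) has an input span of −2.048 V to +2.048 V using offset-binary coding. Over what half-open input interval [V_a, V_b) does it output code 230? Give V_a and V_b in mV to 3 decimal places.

[-208.000 mV, -200.000 mV)

LSB = 4.096/2^9 = 8.000 mV.
V_a = V_low + 230·LSB = -0.208 V; V_b = V_low + 231·LSB = -0.2 V.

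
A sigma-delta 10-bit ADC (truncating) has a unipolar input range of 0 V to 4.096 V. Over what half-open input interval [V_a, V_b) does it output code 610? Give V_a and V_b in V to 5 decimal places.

[2.44000 V, 2.44400 V)

LSB = 4.096/2^10 = 4.000 mV.
V_a = V_low + 610·LSB = 2.44 V; V_b = V_low + 611·LSB = 2.444 V.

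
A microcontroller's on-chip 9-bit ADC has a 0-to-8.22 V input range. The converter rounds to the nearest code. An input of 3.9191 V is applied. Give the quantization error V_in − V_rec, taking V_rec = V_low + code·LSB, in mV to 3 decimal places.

1.756 mV

LSB = 8.22/2^9 = 16.055 mV.
Scaled input = 244.1094 LSBs, so code = 244.
Reconstructed: 3.9173438 V.
Difference: 0.00175625 V → 1.756 mV.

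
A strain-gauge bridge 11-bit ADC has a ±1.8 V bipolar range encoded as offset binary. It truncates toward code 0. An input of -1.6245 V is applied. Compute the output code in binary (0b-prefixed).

Full-scale span = 3.6 V; LSB = 3.6/2^11 = 1.758 mV.
(V_in − V_low)/LSB = (-1.6245 − (−1.8)) / 0.00175781 = 99.840.
Floor → code 99.
In binary (0b-prefixed): 0b1100011.

code 0b1100011 (decimal 99)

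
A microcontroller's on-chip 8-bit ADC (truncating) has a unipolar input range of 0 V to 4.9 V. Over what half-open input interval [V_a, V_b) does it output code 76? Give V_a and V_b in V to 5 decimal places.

[1.45469 V, 1.47383 V)

LSB = 4.9/2^8 = 19.141 mV.
V_a = V_low + 76·LSB = 1.45469 V; V_b = V_low + 77·LSB = 1.47383 V.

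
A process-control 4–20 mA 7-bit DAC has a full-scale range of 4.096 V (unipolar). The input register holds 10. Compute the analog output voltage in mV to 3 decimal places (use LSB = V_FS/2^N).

LSB = 4.096 V / 2^7 = 32.000 mV.
V_out = 0 + 10 × 0.032 V = 0.32 V.
= 320.000 mV.

320.000 mV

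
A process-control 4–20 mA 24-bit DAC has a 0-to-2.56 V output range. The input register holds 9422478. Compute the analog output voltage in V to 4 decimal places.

LSB = 2.56 V / 2^24 = 0.15 µV.
V_out = 0 + 9422478 × 1.52588e-07 V = 1.43776 V.

1.4378 V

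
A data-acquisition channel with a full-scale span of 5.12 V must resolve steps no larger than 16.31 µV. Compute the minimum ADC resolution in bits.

19 bits

Number of steps required ≥ 5.12 V / 16.31 µV = 313917.84.
Need 2^N ≥ 313917.84; 2^18 = 262144, 2^19 = 524288.
Minimum N = 19.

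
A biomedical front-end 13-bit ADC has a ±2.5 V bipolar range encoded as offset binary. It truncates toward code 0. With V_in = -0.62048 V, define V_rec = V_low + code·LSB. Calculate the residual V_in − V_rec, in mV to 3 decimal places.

Step size: 5 V ÷ 2^13 = 0.610 mV.
(-0.62048 − (−2.5))/0.000610352 = 3079.4056; ⌊·⌋ gives code 3079.
Code 3079 maps back to (−2.5) + 3079×0.000610352 V = -0.62072754 V.
Difference: 0.000247539 V → 0.248 mV.

0.248 mV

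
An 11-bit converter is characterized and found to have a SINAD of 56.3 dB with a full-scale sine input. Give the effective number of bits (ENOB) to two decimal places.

ENOB = (SINAD − 1.76) / 6.02 = (56.3 − 1.76)/6.02 = 9.060.

9.06 bits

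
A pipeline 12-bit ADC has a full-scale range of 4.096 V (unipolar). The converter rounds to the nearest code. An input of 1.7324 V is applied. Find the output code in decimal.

code 1732

LSB = 4.096 V / 4096 = 1.000 mV.
Input sits at 1732.400 steps above V_low.
round(1732.400) = 1732.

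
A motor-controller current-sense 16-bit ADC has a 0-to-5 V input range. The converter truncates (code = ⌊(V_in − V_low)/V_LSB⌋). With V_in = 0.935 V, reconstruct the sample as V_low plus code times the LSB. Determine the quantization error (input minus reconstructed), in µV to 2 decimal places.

Step size: 5 V ÷ 2^16 = 76.29 µV.
(V_in − V_low)/LSB = (0.935 − 0)/7.62939e-05 = 12255.2320 → code 12255 (floor).
Code 12255 maps back to 0 + 12255×7.62939e-05 V = 0.9349823 V.
Error = 0.935 − 0.9349823 = 1.77002e-05 V = 17.70 µV.

17.70 µV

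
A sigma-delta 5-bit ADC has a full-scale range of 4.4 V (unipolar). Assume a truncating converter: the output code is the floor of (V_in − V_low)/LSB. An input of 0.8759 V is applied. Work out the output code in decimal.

code 6

LSB = 4.4 V / 32 = 137.500 mV.
(V_in − V_low)/LSB = (0.8759 − 0) / 0.1375 = 6.370.
⌊·⌋(6.370) = 6.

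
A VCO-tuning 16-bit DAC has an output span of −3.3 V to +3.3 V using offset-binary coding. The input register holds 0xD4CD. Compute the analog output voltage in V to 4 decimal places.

LSB = 6.6 V / 2^16 = 100.71 µV.
Code 0xD4CD = 54477 decimal.
V_out = (−3.3) + 54477 × 0.000100708 V = 2.18627 V.

2.1863 V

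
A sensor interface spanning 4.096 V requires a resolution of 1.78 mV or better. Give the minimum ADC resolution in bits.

12 bits

Number of steps required ≥ 4.096 V / 1.78 mV = 2301.12.
Need 2^N ≥ 2301.12; 2^11 = 2048, 2^12 = 4096.
Minimum N = 12.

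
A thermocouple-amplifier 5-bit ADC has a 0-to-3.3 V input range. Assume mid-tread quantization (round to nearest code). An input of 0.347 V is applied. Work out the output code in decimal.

Full-scale span = 3.3 V; LSB = 3.3/2^5 = 103.125 mV.
(V_in − V_low)/LSB = (0.347 − 0) / 0.103125 = 3.365.
round(3.365) = 3.

code 3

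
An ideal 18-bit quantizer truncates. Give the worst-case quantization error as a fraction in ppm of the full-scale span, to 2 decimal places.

Truncating → worst-case error = 1 LSB = V_FS/2^18, so 1e+06/262144 = 3.8147 ppm of full scale.

3.81 ppm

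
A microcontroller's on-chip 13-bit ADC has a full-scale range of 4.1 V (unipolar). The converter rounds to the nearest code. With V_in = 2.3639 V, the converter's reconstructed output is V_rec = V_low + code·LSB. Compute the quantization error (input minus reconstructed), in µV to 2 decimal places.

93.85 µV

Step size: 4.1 V ÷ 2^13 = 0.500 mV.
(V_in − V_low)/LSB = (2.3639 − 0)/0.000500488 = 4723.1875 → code 4723 (round).
Reconstructed: 2.3638062 V.
V_in − V_rec = 9.38477e-05 V = 93.85 µV.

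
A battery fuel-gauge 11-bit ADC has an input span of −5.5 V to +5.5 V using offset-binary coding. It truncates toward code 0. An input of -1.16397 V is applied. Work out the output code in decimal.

Full-scale span = 11 V; LSB = 11/2^11 = 5.371 mV.
Input sits at 807.290 steps above V_low.
So the output code is 807.

code 807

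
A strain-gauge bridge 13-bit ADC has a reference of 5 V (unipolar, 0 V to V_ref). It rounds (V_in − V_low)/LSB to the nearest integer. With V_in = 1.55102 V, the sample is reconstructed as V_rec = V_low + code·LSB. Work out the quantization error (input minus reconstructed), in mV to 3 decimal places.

0.117 mV

One LSB is 5 V / 8192 = 0.610 mV.
Scaled input = 2541.1912 LSBs, so code = 2541.
Reconstructed: 1.5509033 V.
V_in − V_rec = 0.00011668 V = 0.117 mV.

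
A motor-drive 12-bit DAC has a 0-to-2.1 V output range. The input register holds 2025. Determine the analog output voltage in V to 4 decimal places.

LSB = 2.1 V / 2^12 = 0.513 mV.
V_out = 0 + 2025 × 0.000512695 V = 1.03821 V.

1.0382 V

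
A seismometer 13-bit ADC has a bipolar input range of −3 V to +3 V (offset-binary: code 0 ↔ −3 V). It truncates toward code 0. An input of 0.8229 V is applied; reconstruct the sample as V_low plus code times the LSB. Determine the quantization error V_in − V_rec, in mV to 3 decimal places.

Step size: 6 V ÷ 2^13 = 0.732 mV.
(V_in − V_low)/LSB = (0.8229 − (−3))/0.000732422 = 5219.5328 → code 5219 (floor).
Code 5219 maps back to (−3) + 5219×0.000732422 V = 0.82250977 V.
V_in − V_rec = 0.000390234 V = 0.390 mV.

0.390 mV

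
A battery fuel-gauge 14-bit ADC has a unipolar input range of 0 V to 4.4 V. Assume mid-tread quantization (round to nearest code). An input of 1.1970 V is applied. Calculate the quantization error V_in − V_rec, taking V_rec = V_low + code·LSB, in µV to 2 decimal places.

One LSB is 4.4 V / 16384 = 268.55 µV.
(1.1970 − 0)/0.000268555 = 4457.1927; round gives code 4457.
Reconstructed: 1.1969482 V.
Difference: 5.17578e-05 V → 51.76 µV.

51.76 µV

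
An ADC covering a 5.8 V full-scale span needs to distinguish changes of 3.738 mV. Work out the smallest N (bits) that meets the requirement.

Number of steps required ≥ 5.8 V / 3.738 mV = 1551.63.
Need 2^N ≥ 1551.63; 2^10 = 1024, 2^11 = 2048.
Minimum N = 11.

11 bits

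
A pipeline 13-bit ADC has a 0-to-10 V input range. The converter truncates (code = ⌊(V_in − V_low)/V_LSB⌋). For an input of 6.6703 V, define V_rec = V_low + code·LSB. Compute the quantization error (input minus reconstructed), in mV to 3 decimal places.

0.378 mV

LSB = 10/2^13 = 1.221 mV.
(6.6703 − 0)/0.0012207 = 5464.3098; ⌊·⌋ gives code 5464.
Code 5464 maps back to 0 + 5464×0.0012207 V = 6.6699219 V.
V_in − V_rec = 0.000378125 V = 0.378 mV.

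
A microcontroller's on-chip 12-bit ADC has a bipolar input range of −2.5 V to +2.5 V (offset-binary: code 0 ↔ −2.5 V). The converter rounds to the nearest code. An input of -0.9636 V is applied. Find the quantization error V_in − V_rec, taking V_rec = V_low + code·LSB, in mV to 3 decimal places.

-0.465 mV

LSB = 5/2^12 = 1.221 mV.
Scaled input = 1258.6189 LSBs, so code = 1259.
Code 1259 maps back to (−2.5) + 1259×0.0012207 V = -0.96313477 V.
Error = -0.9636 − (−0.96313477) = -0.000465234 V = -0.465 mV.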